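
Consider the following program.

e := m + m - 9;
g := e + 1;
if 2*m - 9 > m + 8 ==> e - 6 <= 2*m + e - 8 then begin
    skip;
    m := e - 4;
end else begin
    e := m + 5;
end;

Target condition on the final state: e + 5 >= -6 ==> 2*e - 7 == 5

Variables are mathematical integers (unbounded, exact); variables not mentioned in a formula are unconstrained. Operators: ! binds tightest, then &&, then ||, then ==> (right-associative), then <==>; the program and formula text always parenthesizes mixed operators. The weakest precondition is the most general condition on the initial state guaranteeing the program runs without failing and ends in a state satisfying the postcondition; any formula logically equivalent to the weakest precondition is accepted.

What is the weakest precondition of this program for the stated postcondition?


Working backward. After the program, the postcondition e + 5 >= -6 ==> 2*e - 7 == 5 must hold; in canonical form it is e >= -11 ==> 2*e == 12.
Then branch requires e >= -11 ==> 2*e == 12; else branch requires m >= -16 ==> 2*m == 2.
Before the if: ((m > 17 ==> 2*m >= 2) ==> (e >= -11 ==> 2*e == 12)) && ((!(m > 17 ==> 2*m >= 2)) ==> (m >= -16 ==> 2*m == 2))
Before g := e + 1: ((m > 17 ==> 2*m >= 2) ==> (e >= -11 ==> 2*e == 12)) && ((!(m > 17 ==> 2*m >= 2)) ==> (m >= -16 ==> 2*m == 2))
Before e := m + m - 9: ((m > 17 ==> 2*m >= 2) ==> (2*m >= -2 ==> 4*m == 30)) && ((!(m > 17 ==> 2*m >= 2)) ==> (m >= -16 ==> 2*m == 2))
Answer: WP = ((m > 17 ==> 2*m >= 2) ==> (2*m >= -2 ==> 4*m == 30)) && ((!(m > 17 ==> 2*m >= 2)) ==> (m >= -16 ==> 2*m == 2))


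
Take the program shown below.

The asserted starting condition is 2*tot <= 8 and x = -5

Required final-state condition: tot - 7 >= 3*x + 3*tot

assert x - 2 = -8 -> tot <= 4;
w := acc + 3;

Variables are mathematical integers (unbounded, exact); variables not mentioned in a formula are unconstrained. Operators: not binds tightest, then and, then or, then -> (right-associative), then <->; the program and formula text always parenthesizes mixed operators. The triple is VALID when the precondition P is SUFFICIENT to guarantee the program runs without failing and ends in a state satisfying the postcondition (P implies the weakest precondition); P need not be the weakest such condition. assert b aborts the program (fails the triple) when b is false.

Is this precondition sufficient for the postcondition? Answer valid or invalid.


Working backward. After the program, the postcondition tot - 7 >= 3*x + 3*tot must hold; in canonical form it is 2*tot + 3*x <= -7.
Before w := acc + 3: 2*tot + 3*x <= -7
Before assert x - 2 = -8 -> tot <= 4: (x = -6 -> tot <= 4) and 2*tot + 3*x <= -7
The weakest precondition is (x = -6 -> tot <= 4) and 2*tot + 3*x <= -7.
Check whether 2*tot <= 8 and x = -5 implies it.
Every state satisfying the precondition satisfies the weakest precondition: the implication holds.
Answer: valid


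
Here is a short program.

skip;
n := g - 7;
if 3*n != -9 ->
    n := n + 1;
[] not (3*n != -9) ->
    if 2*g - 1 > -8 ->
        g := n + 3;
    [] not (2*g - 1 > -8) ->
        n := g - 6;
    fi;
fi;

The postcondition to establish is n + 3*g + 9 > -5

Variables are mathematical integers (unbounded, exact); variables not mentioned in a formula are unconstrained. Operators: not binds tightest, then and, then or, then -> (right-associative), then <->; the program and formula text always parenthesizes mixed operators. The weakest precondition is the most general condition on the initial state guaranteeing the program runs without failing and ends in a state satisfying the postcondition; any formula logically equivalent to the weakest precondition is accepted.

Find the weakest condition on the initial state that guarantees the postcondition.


Working backward. After the program, the postcondition n + 3*g + 9 > -5 must hold; in canonical form it is 3*g + n > -14.
Then branch requires 3*g + n > -15; else branch requires (2*g > -7 -> 4*n > -23) and ((not (2*g > -7)) -> 4*g > -8).
Before the if: (3*n != -9 -> 3*g + n > -15) and ((not (3*n != -9)) -> ((2*g > -7 -> 4*n > -23) and ((not (2*g > -7)) -> 4*g > -8)))
Before n := g - 7: (3*g != 12 -> 4*g > -8) and ((not (3*g != 12)) -> ((2*g > -7 -> 4*g > 5) and ((not (2*g > -7)) -> 4*g > -8)))
Before skip: (3*g != 12 -> 4*g > -8) and ((not (3*g != 12)) -> ((2*g > -7 -> 4*g > 5) and ((not (2*g > -7)) -> 4*g > -8)))
Answer: WP = (3*g != 12 -> 4*g > -8) and ((not (3*g != 12)) -> ((2*g > -7 -> 4*g > 5) and ((not (2*g > -7)) -> 4*g > -8)))


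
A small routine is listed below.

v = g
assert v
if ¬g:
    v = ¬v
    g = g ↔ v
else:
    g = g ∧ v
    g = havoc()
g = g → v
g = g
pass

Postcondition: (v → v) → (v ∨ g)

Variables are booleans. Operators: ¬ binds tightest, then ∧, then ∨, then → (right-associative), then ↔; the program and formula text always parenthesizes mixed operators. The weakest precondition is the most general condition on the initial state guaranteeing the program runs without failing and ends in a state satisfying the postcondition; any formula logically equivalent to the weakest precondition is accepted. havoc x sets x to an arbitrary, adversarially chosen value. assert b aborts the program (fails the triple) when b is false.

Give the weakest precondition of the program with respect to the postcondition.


Working backward. After the program, the postcondition (v → v) → (v ∨ g) must hold; in canonical form it is v ∨ g.
Before skip: v ∨ g
Before g := g: v ∨ g
Before g := g → v: v ∨ (g → v)
Then branch requires (¬v) ∨ ((g ↔ (¬v)) → (¬v)); else branch requires v.
Before the if: ((¬g) → ((¬v) ∨ ((g ↔ (¬v)) → (¬v)))) ∧ (g → v)
Before assert v: v ∧ ((¬g) → ((¬v) ∨ ((g ↔ (¬v)) → (¬v)))) ∧ (g → v)
Before v := g: g ∧ ((¬g) → ((¬g) ∨ ((g ↔ (¬g)) → (¬g))))
Answer: WP = g ∧ ((¬g) → ((¬g) ∨ ((g ↔ (¬g)) → (¬g))))


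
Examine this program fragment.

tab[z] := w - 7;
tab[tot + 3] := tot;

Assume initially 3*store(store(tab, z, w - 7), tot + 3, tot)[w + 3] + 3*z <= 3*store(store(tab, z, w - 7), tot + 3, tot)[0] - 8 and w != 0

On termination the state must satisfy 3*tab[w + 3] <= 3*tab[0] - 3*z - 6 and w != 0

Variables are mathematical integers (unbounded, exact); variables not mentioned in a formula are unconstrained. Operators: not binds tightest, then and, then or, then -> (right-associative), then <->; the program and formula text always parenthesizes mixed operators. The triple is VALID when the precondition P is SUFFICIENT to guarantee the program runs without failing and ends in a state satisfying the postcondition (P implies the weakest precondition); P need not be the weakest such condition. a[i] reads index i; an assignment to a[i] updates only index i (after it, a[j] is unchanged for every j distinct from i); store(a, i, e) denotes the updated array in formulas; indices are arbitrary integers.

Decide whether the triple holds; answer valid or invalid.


Working backward. After the program, the postcondition 3*tab[w + 3] <= 3*tab[0] - 3*z - 6 and w != 0 must hold; in canonical form it is 3*tab[w + 3] + 3*z <= 3*tab[0] - 6 and w != 0.
Before tab[tot + 3] := tot: 3*store(tab, tot + 3, tot)[w + 3] + 3*z <= 3*store(tab, tot + 3, tot)[0] - 6 and w != 0
Before tab[z] := w - 7: 3*store(store(tab, z, w - 7), tot + 3, tot)[w + 3] + 3*z <= 3*store(store(tab, z, w - 7), tot + 3, tot)[0] - 6 and w != 0
The weakest precondition is 3*store(store(tab, z, w - 7), tot + 3, tot)[w + 3] + 3*z <= 3*store(store(tab, z, w - 7), tot + 3, tot)[0] - 6 and w != 0.
Check whether 3*store(store(tab, z, w - 7), tot + 3, tot)[w + 3] + 3*z <= 3*store(store(tab, z, w - 7), tot + 3, tot)[0] - 8 and w != 0 implies it.
Every state satisfying the precondition satisfies the weakest precondition: the implication holds.
Answer: valid


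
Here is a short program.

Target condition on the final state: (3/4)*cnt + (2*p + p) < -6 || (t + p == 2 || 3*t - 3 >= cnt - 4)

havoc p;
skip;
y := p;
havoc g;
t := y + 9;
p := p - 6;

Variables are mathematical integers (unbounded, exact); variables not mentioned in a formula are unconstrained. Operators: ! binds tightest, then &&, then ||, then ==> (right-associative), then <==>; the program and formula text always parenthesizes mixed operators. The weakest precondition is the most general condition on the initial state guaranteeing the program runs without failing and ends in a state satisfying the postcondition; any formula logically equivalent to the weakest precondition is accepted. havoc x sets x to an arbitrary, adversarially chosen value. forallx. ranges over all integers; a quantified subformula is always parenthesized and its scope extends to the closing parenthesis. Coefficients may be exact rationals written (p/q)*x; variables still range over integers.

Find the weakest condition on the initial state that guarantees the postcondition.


Working backward. After the program, the postcondition (3/4)*cnt + (2*p + p) < -6 || (t + p == 2 || 3*t - 3 >= cnt - 4) must hold; in canonical form it is (3/4)*cnt + 3*p < -6 || p + t == 2 || 3*t >= cnt - 1.
Before p := p - 6: (3/4)*cnt + 3*p < 12 || p + t == 8 || 3*t >= cnt - 1
Before t := y + 9: (3/4)*cnt + 3*p < 12 || p + y == -1 || 3*y >= cnt - 28
Before havoc g: (3/4)*cnt + 3*p < 12 || p + y == -1 || 3*y >= cnt - 28
Before y := p: (3/4)*cnt + 3*p < 12 || 2*p == -1 || 3*p >= cnt - 28
Before skip: (3/4)*cnt + 3*p < 12 || 2*p == -1 || 3*p >= cnt - 28
Before havoc p: forall p_1. ((3/4)*cnt + 3*p_1 < 12 || 2*p_1 == -1 || 3*p_1 >= cnt - 28)
Answer: WP = forall p_1. ((3/4)*cnt + 3*p_1 < 12 || 2*p_1 == -1 || 3*p_1 >= cnt - 28)


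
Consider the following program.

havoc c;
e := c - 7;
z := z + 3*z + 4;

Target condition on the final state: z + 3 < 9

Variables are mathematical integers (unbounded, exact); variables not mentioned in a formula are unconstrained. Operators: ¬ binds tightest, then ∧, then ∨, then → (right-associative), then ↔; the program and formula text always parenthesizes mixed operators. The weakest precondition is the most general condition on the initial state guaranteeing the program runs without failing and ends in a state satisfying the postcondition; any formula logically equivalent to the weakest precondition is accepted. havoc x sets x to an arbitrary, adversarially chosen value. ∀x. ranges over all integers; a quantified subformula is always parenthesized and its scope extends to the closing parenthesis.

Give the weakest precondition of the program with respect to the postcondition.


Working backward. After the program, the postcondition z + 3 < 9 must hold; in canonical form it is z < 6.
Before z := z + 3*z + 4: 4*z < 2
Before e := c - 7: 4*z < 2
Before havoc c: 4*z < 2
Answer: WP = 4*z < 2


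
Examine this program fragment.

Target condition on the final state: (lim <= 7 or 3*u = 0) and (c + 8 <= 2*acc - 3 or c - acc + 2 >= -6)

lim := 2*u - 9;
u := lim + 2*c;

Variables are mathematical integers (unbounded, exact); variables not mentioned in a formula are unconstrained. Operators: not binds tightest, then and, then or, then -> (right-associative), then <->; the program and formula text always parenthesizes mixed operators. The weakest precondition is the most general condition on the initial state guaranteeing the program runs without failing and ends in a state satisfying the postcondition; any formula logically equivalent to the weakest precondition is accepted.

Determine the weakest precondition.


Working backward. After the program, the postcondition (lim <= 7 or 3*u = 0) and (c + 8 <= 2*acc - 3 or c - acc + 2 >= -6) must hold; in canonical form it is (lim <= 7 or 3*u = 0) and (c <= 2*acc - 11 or c >= acc - 8).
Before u := lim + 2*c: (lim <= 7 or 6*c + 3*lim = 0) and (c <= 2*acc - 11 or c >= acc - 8)
Before lim := 2*u - 9: (2*u <= 16 or 6*c + 6*u = 27) and (c <= 2*acc - 11 or c >= acc - 8)
Answer: WP = (2*u <= 16 or 6*c + 6*u = 27) and (c <= 2*acc - 11 or c >= acc - 8)


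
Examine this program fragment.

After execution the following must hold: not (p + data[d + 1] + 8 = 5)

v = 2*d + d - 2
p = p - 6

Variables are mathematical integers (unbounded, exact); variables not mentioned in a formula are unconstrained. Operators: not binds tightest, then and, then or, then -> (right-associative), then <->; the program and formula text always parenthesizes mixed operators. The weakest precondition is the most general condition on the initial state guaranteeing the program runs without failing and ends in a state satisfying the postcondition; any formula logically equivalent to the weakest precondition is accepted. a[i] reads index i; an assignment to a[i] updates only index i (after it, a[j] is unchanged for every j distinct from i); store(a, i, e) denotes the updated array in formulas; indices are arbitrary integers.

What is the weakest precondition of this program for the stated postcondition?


Working backward. After the program, the postcondition not (p + data[d + 1] + 8 = 5) must hold; in canonical form it is not (data[d + 1] + p = -3).
Before p := p - 6: not (data[d + 1] + p = 3)
Before v := 2*d + d - 2: not (data[d + 1] + p = 3)
Answer: WP = not (data[d + 1] + p = 3)


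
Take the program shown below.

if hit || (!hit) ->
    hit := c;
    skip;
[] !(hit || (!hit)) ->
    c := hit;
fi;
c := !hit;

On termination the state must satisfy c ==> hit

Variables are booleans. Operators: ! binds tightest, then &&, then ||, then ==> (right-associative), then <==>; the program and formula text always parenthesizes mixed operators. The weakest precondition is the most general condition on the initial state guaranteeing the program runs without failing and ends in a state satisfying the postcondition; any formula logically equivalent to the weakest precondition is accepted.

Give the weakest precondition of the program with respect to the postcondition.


Working backward. After the program, c ==> hit must hold.
Before c := !hit: (!hit) ==> hit
Then branch requires (!c) ==> c; else branch requires (!hit) ==> hit.
Before the if: (!c) ==> c
Answer: WP = (!c) ==> c


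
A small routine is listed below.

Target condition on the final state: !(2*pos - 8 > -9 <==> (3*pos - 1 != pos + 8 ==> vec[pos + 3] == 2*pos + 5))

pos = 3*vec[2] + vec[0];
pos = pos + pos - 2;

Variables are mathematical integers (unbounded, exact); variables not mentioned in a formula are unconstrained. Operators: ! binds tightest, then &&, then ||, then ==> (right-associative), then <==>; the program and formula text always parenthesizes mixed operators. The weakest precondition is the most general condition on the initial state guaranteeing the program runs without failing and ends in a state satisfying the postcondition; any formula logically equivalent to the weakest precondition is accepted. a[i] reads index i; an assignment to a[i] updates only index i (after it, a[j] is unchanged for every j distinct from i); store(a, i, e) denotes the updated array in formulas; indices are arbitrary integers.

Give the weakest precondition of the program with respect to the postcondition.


Working backward. After the program, the postcondition !(2*pos - 8 > -9 <==> (3*pos - 1 != pos + 8 ==> vec[pos + 3] == 2*pos + 5)) must hold; in canonical form it is !(2*pos > -1 <==> (2*pos != 9 ==> vec[pos + 3] == 2*pos + 5)).
Before pos := pos + pos - 2: !(4*pos > 3 <==> (4*pos != 13 ==> vec[2*pos + 1] == 4*pos + 1))
Before pos := 3*vec[2] + vec[0]: !(4*vec[0] + 12*vec[2] > 3 <==> (4*vec[0] + 12*vec[2] != 13 ==> vec[2*vec[0] + 6*vec[2] + 1] == 4*vec[0] + 12*vec[2] + 1))
Answer: WP = !(4*vec[0] + 12*vec[2] > 3 <==> (4*vec[0] + 12*vec[2] != 13 ==> vec[2*vec[0] + 6*vec[2] + 1] == 4*vec[0] + 12*vec[2] + 1))


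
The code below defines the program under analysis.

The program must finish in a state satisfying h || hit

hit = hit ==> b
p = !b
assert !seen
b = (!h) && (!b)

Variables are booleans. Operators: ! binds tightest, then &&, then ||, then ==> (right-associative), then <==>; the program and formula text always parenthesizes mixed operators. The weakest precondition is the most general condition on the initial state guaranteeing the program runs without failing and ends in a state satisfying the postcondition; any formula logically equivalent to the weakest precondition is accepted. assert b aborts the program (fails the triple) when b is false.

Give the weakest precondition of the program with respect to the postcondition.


Working backward. After the program, h || hit must hold.
Before b := (!h) && (!b): h || hit
Before assert !seen: (!seen) && (h || hit)
Before p := !b: (!seen) && (h || hit)
Before hit := hit ==> b: (!seen) && (h || (hit ==> b))
Answer: WP = (!seen) && (h || (hit ==> b))


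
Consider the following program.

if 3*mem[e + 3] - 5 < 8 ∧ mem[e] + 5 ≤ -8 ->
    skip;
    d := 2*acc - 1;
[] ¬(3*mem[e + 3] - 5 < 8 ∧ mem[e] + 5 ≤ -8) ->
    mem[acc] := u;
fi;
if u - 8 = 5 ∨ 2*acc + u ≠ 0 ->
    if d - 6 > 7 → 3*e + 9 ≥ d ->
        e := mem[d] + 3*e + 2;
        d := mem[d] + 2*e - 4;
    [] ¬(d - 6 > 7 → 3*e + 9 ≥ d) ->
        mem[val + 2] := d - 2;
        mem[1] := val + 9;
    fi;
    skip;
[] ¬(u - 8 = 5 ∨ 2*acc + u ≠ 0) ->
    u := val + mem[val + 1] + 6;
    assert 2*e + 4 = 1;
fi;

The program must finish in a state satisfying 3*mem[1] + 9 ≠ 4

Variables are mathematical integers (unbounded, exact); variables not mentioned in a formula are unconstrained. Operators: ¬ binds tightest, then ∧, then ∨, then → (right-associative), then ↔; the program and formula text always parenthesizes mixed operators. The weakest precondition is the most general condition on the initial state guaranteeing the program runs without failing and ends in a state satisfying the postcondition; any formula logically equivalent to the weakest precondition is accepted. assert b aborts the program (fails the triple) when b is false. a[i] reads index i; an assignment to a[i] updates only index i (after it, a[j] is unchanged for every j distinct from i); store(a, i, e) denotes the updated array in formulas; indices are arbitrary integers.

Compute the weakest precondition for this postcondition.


Working backward. After the program, the postcondition 3*mem[1] + 9 ≠ 4 must hold; in canonical form it is 3*mem[1] ≠ -5.
Then branch requires ((d > 13 → 3*e ≥ d - 9) → 3*mem[1] ≠ -5) ∧ ((¬(d > 13 → 3*e ≥ d - 9)) → 3*val ≠ -32); else branch requires 2*e = -3 ∧ 3*mem[1] ≠ -5.
Before the if: ((u = 13 ∨ 2*acc + u ≠ 0) → (((d > 13 → 3*e ≥ d - 9) → 3*mem[1] ≠ -5) ∧ ((¬(d > 13 → 3*e ≥ d - 9)) → 3*val ≠ -32))) ∧ ((¬(u = 13 ∨ 2*acc + u ≠ 0)) → (2*e = -3 ∧ 3*mem[1] ≠ -5))
Then branch requires ((u = 13 ∨ 2*acc + u ≠ 0) → (((2*acc > 14 → 3*e ≥ 2*acc - 10) → 3*mem[1] ≠ -5) ∧ ((¬(2*acc > 14 → 3*e ≥ 2*acc - 10)) → 3*val ≠ -32))) ∧ ((¬(u = 13 ∨ 2*acc + u ≠ 0)) → (2*e = -3 ∧ 3*mem[1] ≠ -5)); else branch requires ((u = 13 ∨ 2*acc + u ≠ 0) → (((d > 13 → 3*e ≥ d - 9) → 3*store(mem, acc, u)[1] ≠ -5) ∧ ((¬(d > 13 → 3*e ≥ d - 9)) → 3*val ≠ -32))) ∧ ((¬(u = 13 ∨ 2*acc + u ≠ 0)) → (2*e = -3 ∧ 3*store(mem, acc, u)[1] ≠ -5)).
Before the if: ((3*mem[e + 3] < 13 ∧ mem[e] ≤ -13) → (((u = 13 ∨ 2*acc + u ≠ 0) → (((2*acc > 14 → 3*e ≥ 2*acc - 10) → 3*mem[1] ≠ -5) ∧ ((¬(2*acc > 14 → 3*e ≥ 2*acc - 10)) → 3*val ≠ -32))) ∧ ((¬(u = 13 ∨ 2*acc + u ≠ 0)) → (2*e = -3 ∧ 3*mem[1] ≠ -5)))) ∧ ((¬(3*mem[e + 3] < 13 ∧ mem[e] ≤ -13)) → (((u = 13 ∨ 2*acc + u ≠ 0) → (((d > 13 → 3*e ≥ d - 9) → 3*store(mem, acc, u)[1] ≠ -5) ∧ ((¬(d > 13 → 3*e ≥ d - 9)) → 3*val ≠ -32))) ∧ ((¬(u = 13 ∨ 2*acc + u ≠ 0)) → (2*e = -3 ∧ 3*store(mem, acc, u)[1] ≠ -5))))
Answer: WP = ((3*mem[e + 3] < 13 ∧ mem[e] ≤ -13) → (((u = 13 ∨ 2*acc + u ≠ 0) → (((2*acc > 14 → 3*e ≥ 2*acc - 10) → 3*mem[1] ≠ -5) ∧ ((¬(2*acc > 14 → 3*e ≥ 2*acc - 10)) → 3*val ≠ -32))) ∧ ((¬(u = 13 ∨ 2*acc + u ≠ 0)) → (2*e = -3 ∧ 3*mem[1] ≠ -5)))) ∧ ((¬(3*mem[e + 3] < 13 ∧ mem[e] ≤ -13)) → (((u = 13 ∨ 2*acc + u ≠ 0) → (((d > 13 → 3*e ≥ d - 9) → 3*store(mem, acc, u)[1] ≠ -5) ∧ ((¬(d > 13 → 3*e ≥ d - 9)) → 3*val ≠ -32))) ∧ ((¬(u = 13 ∨ 2*acc + u ≠ 0)) → (2*e = -3 ∧ 3*store(mem, acc, u)[1] ≠ -5))))


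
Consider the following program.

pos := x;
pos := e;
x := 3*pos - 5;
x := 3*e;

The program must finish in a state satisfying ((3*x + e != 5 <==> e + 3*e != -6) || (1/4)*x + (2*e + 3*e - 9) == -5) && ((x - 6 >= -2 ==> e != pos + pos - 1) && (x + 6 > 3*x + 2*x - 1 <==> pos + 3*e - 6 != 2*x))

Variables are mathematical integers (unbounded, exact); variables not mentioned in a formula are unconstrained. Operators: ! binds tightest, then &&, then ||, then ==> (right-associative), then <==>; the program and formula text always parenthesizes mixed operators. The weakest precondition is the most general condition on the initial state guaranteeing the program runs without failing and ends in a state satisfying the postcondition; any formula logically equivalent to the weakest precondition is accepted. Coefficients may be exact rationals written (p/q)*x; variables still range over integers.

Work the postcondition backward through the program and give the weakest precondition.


Working backward. After the program, the postcondition ((3*x + e != 5 <==> e + 3*e != -6) || (1/4)*x + (2*e + 3*e - 9) == -5) && ((x - 6 >= -2 ==> e != pos + pos - 1) && (x + 6 > 3*x + 2*x - 1 <==> pos + 3*e - 6 != 2*x)) must hold; in canonical form it is ((e + 3*x != 5 <==> 4*e != -6) || 5*e + (1/4)*x == 4) && (x >= 4 ==> e != 2*pos - 1) && (4*x < 7 <==> 3*e + pos != 2*x + 6).
Before x := 3*e: ((10*e != 5 <==> 4*e != -6) || (23/4)*e == 4) && (3*e >= 4 ==> e != 2*pos - 1) && (12*e < 7 <==> pos != 3*e + 6)
Before x := 3*pos - 5: ((10*e != 5 <==> 4*e != -6) || (23/4)*e == 4) && (3*e >= 4 ==> e != 2*pos - 1) && (12*e < 7 <==> pos != 3*e + 6)
Before pos := e: ((10*e != 5 <==> 4*e != -6) || (23/4)*e == 4) && (3*e >= 4 ==> e != 1) && (12*e < 7 <==> 2*e != -6)
Before pos := x: ((10*e != 5 <==> 4*e != -6) || (23/4)*e == 4) && (3*e >= 4 ==> e != 1) && (12*e < 7 <==> 2*e != -6)
Answer: WP = ((10*e != 5 <==> 4*e != -6) || (23/4)*e == 4) && (3*e >= 4 ==> e != 1) && (12*e < 7 <==> 2*e != -6)


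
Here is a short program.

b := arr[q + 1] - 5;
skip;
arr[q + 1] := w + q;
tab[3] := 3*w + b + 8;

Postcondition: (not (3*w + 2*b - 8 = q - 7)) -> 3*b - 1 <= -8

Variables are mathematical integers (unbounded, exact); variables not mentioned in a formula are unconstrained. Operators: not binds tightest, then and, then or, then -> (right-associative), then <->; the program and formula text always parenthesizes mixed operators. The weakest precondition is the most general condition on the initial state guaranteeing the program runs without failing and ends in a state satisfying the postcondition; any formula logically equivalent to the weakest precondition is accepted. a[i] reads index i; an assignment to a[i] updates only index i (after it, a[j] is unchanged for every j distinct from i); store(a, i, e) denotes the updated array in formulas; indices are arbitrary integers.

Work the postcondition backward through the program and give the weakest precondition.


Working backward. After the program, the postcondition (not (3*w + 2*b - 8 = q - 7)) -> 3*b - 1 <= -8 must hold; in canonical form it is (not (2*b + 3*w = q + 1)) -> 3*b <= -7.
Before tab[3] := 3*w + b + 8: (not (2*b + 3*w = q + 1)) -> 3*b <= -7
Before arr[q + 1] := w + q: (not (2*b + 3*w = q + 1)) -> 3*b <= -7
Before skip: (not (2*b + 3*w = q + 1)) -> 3*b <= -7
Before b := arr[q + 1] - 5: (not (2*arr[q + 1] + 3*w = q + 11)) -> 3*arr[q + 1] <= 8
Answer: WP = (not (2*arr[q + 1] + 3*w = q + 11)) -> 3*arr[q + 1] <= 8


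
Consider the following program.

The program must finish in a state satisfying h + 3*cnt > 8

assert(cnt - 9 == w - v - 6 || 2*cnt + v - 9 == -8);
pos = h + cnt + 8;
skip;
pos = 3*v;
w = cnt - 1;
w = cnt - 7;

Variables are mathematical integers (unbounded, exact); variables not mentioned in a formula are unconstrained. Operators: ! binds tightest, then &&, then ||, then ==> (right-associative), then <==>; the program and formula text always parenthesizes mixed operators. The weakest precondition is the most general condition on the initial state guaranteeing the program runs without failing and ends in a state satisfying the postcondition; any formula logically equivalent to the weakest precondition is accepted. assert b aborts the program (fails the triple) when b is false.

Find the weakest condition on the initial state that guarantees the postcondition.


Working backward. After the program, the postcondition h + 3*cnt > 8 must hold; in canonical form it is 3*cnt + h > 8.
Before w := cnt - 7: 3*cnt + h > 8
Before w := cnt - 1: 3*cnt + h > 8
Before pos := 3*v: 3*cnt + h > 8
Before skip: 3*cnt + h > 8
Before pos := h + cnt + 8: 3*cnt + h > 8
Before assert cnt - 9 == w - v - 6 || 2*cnt + v - 9 == -8: (cnt + v == w + 3 || 2*cnt + v == 1) && 3*cnt + h > 8
Answer: WP = (cnt + v == w + 3 || 2*cnt + v == 1) && 3*cnt + h > 8


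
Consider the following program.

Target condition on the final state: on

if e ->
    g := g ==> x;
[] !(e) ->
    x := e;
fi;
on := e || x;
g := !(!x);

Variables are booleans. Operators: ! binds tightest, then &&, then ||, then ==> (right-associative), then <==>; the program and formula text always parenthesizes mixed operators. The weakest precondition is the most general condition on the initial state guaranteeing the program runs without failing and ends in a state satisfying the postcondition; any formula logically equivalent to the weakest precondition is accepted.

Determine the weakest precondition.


Working backward. After the program, on must hold.
Before g := !(!x): on
Before on := e || x: e || x
Then branch requires e || x; else branch requires e.
Before the if: (e ==> (e || x)) && ((!e) ==> e)
Answer: WP = (e ==> (e || x)) && ((!e) ==> e)


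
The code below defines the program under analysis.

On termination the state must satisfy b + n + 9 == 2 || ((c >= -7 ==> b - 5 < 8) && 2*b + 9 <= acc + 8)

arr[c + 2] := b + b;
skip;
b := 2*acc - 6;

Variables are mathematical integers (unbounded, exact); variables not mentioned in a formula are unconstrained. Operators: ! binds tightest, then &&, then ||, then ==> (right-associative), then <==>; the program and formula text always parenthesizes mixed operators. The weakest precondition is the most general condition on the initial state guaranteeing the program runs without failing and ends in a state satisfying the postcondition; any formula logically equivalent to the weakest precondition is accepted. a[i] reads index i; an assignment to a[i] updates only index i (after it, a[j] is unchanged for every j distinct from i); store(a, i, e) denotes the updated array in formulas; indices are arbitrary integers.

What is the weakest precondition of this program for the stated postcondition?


Working backward. After the program, the postcondition b + n + 9 == 2 || ((c >= -7 ==> b - 5 < 8) && 2*b + 9 <= acc + 8) must hold; in canonical form it is b + n == -7 || ((c >= -7 ==> b < 13) && 2*b <= acc - 1).
Before b := 2*acc - 6: 2*acc + n == -1 || ((c >= -7 ==> 2*acc < 19) && 3*acc <= 11)
Before skip: 2*acc + n == -1 || ((c >= -7 ==> 2*acc < 19) && 3*acc <= 11)
Before arr[c + 2] := b + b: 2*acc + n == -1 || ((c >= -7 ==> 2*acc < 19) && 3*acc <= 11)
Answer: WP = 2*acc + n == -1 || ((c >= -7 ==> 2*acc < 19) && 3*acc <= 11)


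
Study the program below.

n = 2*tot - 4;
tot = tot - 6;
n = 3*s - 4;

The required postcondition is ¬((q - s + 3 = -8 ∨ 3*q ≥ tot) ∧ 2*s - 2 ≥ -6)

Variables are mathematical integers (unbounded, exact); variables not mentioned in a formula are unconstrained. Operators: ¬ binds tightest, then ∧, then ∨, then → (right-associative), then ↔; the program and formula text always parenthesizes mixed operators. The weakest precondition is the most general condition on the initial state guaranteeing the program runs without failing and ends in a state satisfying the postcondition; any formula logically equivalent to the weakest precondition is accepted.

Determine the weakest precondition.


Working backward. After the program, the postcondition ¬((q - s + 3 = -8 ∨ 3*q ≥ tot) ∧ 2*s - 2 ≥ -6) must hold; in canonical form it is ¬((q = s - 11 ∨ 3*q ≥ tot) ∧ 2*s ≥ -4).
Before n := 3*s - 4: ¬((q = s - 11 ∨ 3*q ≥ tot) ∧ 2*s ≥ -4)
Before tot := tot - 6: ¬((q = s - 11 ∨ 3*q ≥ tot - 6) ∧ 2*s ≥ -4)
Before n := 2*tot - 4: ¬((q = s - 11 ∨ 3*q ≥ tot - 6) ∧ 2*s ≥ -4)
Answer: WP = ¬((q = s - 11 ∨ 3*q ≥ tot - 6) ∧ 2*s ≥ -4)


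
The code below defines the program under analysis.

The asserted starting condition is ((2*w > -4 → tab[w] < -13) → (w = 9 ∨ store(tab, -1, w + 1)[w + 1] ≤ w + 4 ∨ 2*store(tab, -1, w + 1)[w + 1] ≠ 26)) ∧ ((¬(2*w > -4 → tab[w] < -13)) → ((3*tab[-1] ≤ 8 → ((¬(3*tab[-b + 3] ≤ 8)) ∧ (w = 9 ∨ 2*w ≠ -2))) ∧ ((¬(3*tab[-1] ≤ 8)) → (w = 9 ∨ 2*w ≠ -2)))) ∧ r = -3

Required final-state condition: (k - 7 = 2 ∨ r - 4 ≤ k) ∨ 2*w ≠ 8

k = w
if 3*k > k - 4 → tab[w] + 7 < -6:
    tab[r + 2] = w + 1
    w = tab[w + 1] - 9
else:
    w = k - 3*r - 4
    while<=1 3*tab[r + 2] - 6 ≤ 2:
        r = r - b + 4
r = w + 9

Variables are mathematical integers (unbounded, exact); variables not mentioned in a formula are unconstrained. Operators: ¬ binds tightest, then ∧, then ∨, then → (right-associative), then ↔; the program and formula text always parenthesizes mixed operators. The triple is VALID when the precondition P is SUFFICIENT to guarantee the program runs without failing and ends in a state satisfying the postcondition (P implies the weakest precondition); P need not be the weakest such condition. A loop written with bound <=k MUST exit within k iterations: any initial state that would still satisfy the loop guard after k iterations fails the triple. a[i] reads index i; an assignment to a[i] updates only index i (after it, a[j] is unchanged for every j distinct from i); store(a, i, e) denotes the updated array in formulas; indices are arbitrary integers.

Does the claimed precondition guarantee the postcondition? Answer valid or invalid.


Working backward. After the program, the postcondition (k - 7 = 2 ∨ r - 4 ≤ k) ∨ 2*w ≠ 8 must hold; in canonical form it is k = 9 ∨ r ≤ k + 4 ∨ 2*w ≠ 8.
Before r := w + 9: k = 9 ∨ w ≤ k - 5 ∨ 2*w ≠ 8
Then branch requires k = 9 ∨ store(tab, r + 2, w + 1)[w + 1] ≤ k + 4 ∨ 2*store(tab, r + 2, w + 1)[w + 1] ≠ 26; else branch requires (3*tab[r + 2] ≤ 8 → ((¬(3*tab[-b + r + 6] ≤ 8)) ∧ (k = 9 ∨ 3*r ≥ 1 ∨ 2*k ≠ 6*r + 16))) ∧ ((¬(3*tab[r + 2] ≤ 8)) → (k = 9 ∨ 3*r ≥ 1 ∨ 2*k ≠ 6*r + 16)).
Before the if: ((2*k > -4 → tab[w] < -13) → (k = 9 ∨ store(tab, r + 2, w + 1)[w + 1] ≤ k + 4 ∨ 2*store(tab, r + 2, w + 1)[w + 1] ≠ 26)) ∧ ((¬(2*k > -4 → tab[w] < -13)) → ((3*tab[r + 2] ≤ 8 → ((¬(3*tab[-b + r + 6] ≤ 8)) ∧ (k = 9 ∨ 3*r ≥ 1 ∨ 2*k ≠ 6*r + 16))) ∧ ((¬(3*tab[r + 2] ≤ 8)) → (k = 9 ∨ 3*r ≥ 1 ∨ 2*k ≠ 6*r + 16))))
Before k := w: ((2*w > -4 → tab[w] < -13) → (w = 9 ∨ store(tab, r + 2, w + 1)[w + 1] ≤ w + 4 ∨ 2*store(tab, r + 2, w + 1)[w + 1] ≠ 26)) ∧ ((¬(2*w > -4 → tab[w] < -13)) → ((3*tab[r + 2] ≤ 8 → ((¬(3*tab[-b + r + 6] ≤ 8)) ∧ (w = 9 ∨ 3*r ≥ 1 ∨ 2*w ≠ 6*r + 16))) ∧ ((¬(3*tab[r + 2] ≤ 8)) → (w = 9 ∨ 3*r ≥ 1 ∨ 2*w ≠ 6*r + 16))))
The weakest precondition is ((2*w > -4 → tab[w] < -13) → (w = 9 ∨ store(tab, r + 2, w + 1)[w + 1] ≤ w + 4 ∨ 2*store(tab, r + 2, w + 1)[w + 1] ≠ 26)) ∧ ((¬(2*w > -4 → tab[w] < -13)) → ((3*tab[r + 2] ≤ 8 → ((¬(3*tab[-b + r + 6] ≤ 8)) ∧ (w = 9 ∨ 3*r ≥ 1 ∨ 2*w ≠ 6*r + 16))) ∧ ((¬(3*tab[r + 2] ≤ 8)) → (w = 9 ∨ 3*r ≥ 1 ∨ 2*w ≠ 6*r + 16)))).
Check whether ((2*w > -4 → tab[w] < -13) → (w = 9 ∨ store(tab, -1, w + 1)[w + 1] ≤ w + 4 ∨ 2*store(tab, -1, w + 1)[w + 1] ≠ 26)) ∧ ((¬(2*w > -4 → tab[w] < -13)) → ((3*tab[-1] ≤ 8 → ((¬(3*tab[-b + 3] ≤ 8)) ∧ (w = 9 ∨ 2*w ≠ -2))) ∧ ((¬(3*tab[-1] ≤ 8)) → (w = 9 ∨ 2*w ≠ -2)))) ∧ r = -3 implies it.
Every state satisfying the precondition satisfies the weakest precondition: the implication holds.
Answer: valid


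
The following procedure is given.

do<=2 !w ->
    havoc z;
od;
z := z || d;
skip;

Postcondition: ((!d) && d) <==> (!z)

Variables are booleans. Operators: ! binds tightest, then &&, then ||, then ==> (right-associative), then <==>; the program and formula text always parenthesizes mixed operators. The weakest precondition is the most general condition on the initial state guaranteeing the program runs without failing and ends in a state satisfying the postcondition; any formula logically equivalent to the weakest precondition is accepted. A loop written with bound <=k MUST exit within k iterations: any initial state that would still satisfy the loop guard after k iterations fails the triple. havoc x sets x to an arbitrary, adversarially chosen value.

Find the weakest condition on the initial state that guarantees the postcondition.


Working backward. After the program, the postcondition ((!d) && d) <==> (!z) must hold; in canonical form it is z.
Before skip: z
Before z := z || d: z || d
Before the loop (bound <=2), unroll the exhaustion recursion (WP_0 = exit-now case; WP_j = one more guarded iteration, up to j = 2):
  WP_0: w && (z || d)
  WP_1: ((!w) ==> (w && d)) && (w ==> (z || d))
  WP_2: ((!w) ==> (((!w) ==> (w && d)) && (w ==> d))) && (w ==> (z || d))
So before the loop: ((!w) ==> (((!w) ==> (w && d)) && (w ==> d))) && (w ==> (z || d))
Answer: WP = ((!w) ==> (((!w) ==> (w && d)) && (w ==> d))) && (w ==> (z || d))


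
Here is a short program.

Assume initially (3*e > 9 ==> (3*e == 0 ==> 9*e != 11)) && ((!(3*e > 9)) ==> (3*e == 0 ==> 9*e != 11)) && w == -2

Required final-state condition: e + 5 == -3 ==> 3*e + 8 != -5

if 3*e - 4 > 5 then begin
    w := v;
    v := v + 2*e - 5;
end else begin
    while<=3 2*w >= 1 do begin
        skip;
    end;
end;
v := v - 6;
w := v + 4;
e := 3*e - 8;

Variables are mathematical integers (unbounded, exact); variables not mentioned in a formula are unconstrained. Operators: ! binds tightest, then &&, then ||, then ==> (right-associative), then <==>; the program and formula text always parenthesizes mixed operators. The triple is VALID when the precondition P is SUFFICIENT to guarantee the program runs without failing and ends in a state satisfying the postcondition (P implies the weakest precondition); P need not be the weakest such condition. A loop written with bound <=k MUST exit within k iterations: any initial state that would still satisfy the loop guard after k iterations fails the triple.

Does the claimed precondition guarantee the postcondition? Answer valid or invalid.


Working backward. After the program, the postcondition e + 5 == -3 ==> 3*e + 8 != -5 must hold; in canonical form it is e == -8 ==> 3*e != -13.
Before e := 3*e - 8: 3*e == 0 ==> 9*e != 11
Before w := v + 4: 3*e == 0 ==> 9*e != 11
Before v := v - 6: 3*e == 0 ==> 9*e != 11
Then branch requires 3*e == 0 ==> 9*e != 11; else branch requires (2*w >= 1 ==> ((2*w >= 1 ==> ((2*w >= 1 ==> ((!(2*w >= 1)) && (3*e == 0 ==> 9*e != 11))) && ((!(2*w >= 1)) ==> (3*e == 0 ==> 9*e != 11)))) && ((!(2*w >= 1)) ==> (3*e == 0 ==> 9*e != 11)))) && ((!(2*w >= 1)) ==> (3*e == 0 ==> 9*e != 11)).
Before the if: (3*e > 9 ==> (3*e == 0 ==> 9*e != 11)) && ((!(3*e > 9)) ==> ((2*w >= 1 ==> ((2*w >= 1 ==> ((2*w >= 1 ==> ((!(2*w >= 1)) && (3*e == 0 ==> 9*e != 11))) && ((!(2*w >= 1)) ==> (3*e == 0 ==> 9*e != 11)))) && ((!(2*w >= 1)) ==> (3*e == 0 ==> 9*e != 11)))) && ((!(2*w >= 1)) ==> (3*e == 0 ==> 9*e != 11))))
The weakest precondition is (3*e > 9 ==> (3*e == 0 ==> 9*e != 11)) && ((!(3*e > 9)) ==> ((2*w >= 1 ==> ((2*w >= 1 ==> ((2*w >= 1 ==> ((!(2*w >= 1)) && (3*e == 0 ==> 9*e != 11))) && ((!(2*w >= 1)) ==> (3*e == 0 ==> 9*e != 11)))) && ((!(2*w >= 1)) ==> (3*e == 0 ==> 9*e != 11)))) && ((!(2*w >= 1)) ==> (3*e == 0 ==> 9*e != 11)))).
Check whether (3*e > 9 ==> (3*e == 0 ==> 9*e != 11)) && ((!(3*e > 9)) ==> (3*e == 0 ==> 9*e != 11)) && w == -2 implies it.
Every state satisfying the precondition satisfies the weakest precondition: the implication holds.
Answer: valid


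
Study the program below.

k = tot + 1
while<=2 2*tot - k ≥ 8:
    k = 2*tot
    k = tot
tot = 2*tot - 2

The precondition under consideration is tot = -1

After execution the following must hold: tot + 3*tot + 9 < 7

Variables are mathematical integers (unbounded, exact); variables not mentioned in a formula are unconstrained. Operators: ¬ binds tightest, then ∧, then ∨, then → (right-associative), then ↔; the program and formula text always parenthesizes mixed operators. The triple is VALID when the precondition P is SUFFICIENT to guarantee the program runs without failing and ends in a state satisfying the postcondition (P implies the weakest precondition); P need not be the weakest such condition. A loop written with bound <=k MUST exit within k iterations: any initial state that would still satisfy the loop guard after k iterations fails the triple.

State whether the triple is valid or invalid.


Working backward. After the program, the postcondition tot + 3*tot + 9 < 7 must hold; in canonical form it is 4*tot < -2.
Before tot := 2*tot - 2: 8*tot < 6
Before the loop (bound <=2), unroll the exhaustion recursion (WP_0 = exit-now case; WP_j = one more guarded iteration, up to j = 2):
  WP_0: (¬(2*tot ≥ k + 8)) ∧ 8*tot < 6
  WP_1: (2*tot ≥ k + 8 → ((¬(tot ≥ 8)) ∧ 8*tot < 6)) ∧ ((¬(2*tot ≥ k + 8)) → 8*tot < 6)
  WP_2: (2*tot ≥ k + 8 → ((tot ≥ 8 → ((¬(tot ≥ 8)) ∧ 8*tot < 6)) ∧ ((¬(tot ≥ 8)) → 8*tot < 6))) ∧ ((¬(2*tot ≥ k + 8)) → 8*tot < 6)
So before the loop: (2*tot ≥ k + 8 → ((tot ≥ 8 → ((¬(tot ≥ 8)) ∧ 8*tot < 6)) ∧ ((¬(tot ≥ 8)) → 8*tot < 6))) ∧ ((¬(2*tot ≥ k + 8)) → 8*tot < 6)
Before k := tot + 1: (tot ≥ 9 → ((tot ≥ 8 → ((¬(tot ≥ 8)) ∧ 8*tot < 6)) ∧ ((¬(tot ≥ 8)) → 8*tot < 6))) ∧ ((¬(tot ≥ 9)) → 8*tot < 6)
The weakest precondition is (tot ≥ 9 → ((tot ≥ 8 → ((¬(tot ≥ 8)) ∧ 8*tot < 6)) ∧ ((¬(tot ≥ 8)) → 8*tot < 6))) ∧ ((¬(tot ≥ 9)) → 8*tot < 6).
Check whether tot = -1 implies it.
Every state satisfying the precondition satisfies the weakest precondition: the implication holds.
Answer: valid


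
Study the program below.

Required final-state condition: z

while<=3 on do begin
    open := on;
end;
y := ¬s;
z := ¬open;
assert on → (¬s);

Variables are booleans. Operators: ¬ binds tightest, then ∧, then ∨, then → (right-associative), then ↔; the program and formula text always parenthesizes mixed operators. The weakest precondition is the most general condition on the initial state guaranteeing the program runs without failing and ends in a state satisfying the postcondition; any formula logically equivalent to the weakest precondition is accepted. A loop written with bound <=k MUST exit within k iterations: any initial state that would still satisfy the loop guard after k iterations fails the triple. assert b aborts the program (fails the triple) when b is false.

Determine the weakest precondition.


Working backward. After the program, z must hold.
Before assert on → (¬s): (on → (¬s)) ∧ z
Before z := ¬open: (on → (¬s)) ∧ (¬open)
Before y := ¬s: (on → (¬s)) ∧ (¬open)
Before the loop (bound <=3), unroll the exhaustion recursion (WP_0 = exit-now case; WP_j = one more guarded iteration, up to j = 3):
  WP_0: (¬on) ∧ (on → (¬s)) ∧ (¬open)
  WP_1: (on → ((¬on) ∧ (on → (¬s)))) ∧ ((¬on) → ((on → (¬s)) ∧ (¬open)))
  WP_2: (on → ((on → ((¬on) ∧ (on → (¬s)))) ∧ ((¬on) → ((on → (¬s)) ∧ (¬on))))) ∧ ((¬on) → ((on → (¬s)) ∧ (¬open)))
  WP_3: (on → ((on → ((on → ((¬on) ∧ (on → (¬s)))) ∧ ((¬on) → ((on → (¬s)) ∧ (¬on))))) ∧ ((¬on) → ((on → (¬s)) ∧ (¬on))))) ∧ ((¬on) → ((on → (¬s)) ∧ (¬open)))
So before the loop: (on → ((on → ((on → ((¬on) ∧ (on → (¬s)))) ∧ ((¬on) → ((on → (¬s)) ∧ (¬on))))) ∧ ((¬on) → ((on → (¬s)) ∧ (¬on))))) ∧ ((¬on) → ((on → (¬s)) ∧ (¬open)))
Answer: WP = (on → ((on → ((on → ((¬on) ∧ (on → (¬s)))) ∧ ((¬on) → ((on → (¬s)) ∧ (¬on))))) ∧ ((¬on) → ((on → (¬s)) ∧ (¬on))))) ∧ ((¬on) → ((on → (¬s)) ∧ (¬open)))
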